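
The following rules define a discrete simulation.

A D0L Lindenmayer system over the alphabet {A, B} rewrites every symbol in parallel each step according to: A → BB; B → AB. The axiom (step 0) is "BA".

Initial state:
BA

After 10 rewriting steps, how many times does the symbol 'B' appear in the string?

[0] BA
[1] ABBB
[2] BBABABAB
[3] ABABBBABBBABBBAB
[4] BBABBBABABABBBABABABBBABABABBBAB
[5] ABABBBABABABBBABBBABBBABABABBBABBBABBBABABABBBABBBABBBABABABBBAB
[6] BBABBBABABABBBABBBABBBABABABBBABABABBBABABABBBABBBABBBABAB…ABABABBBABBBABBBABABABBBABABABBBABABABBBABBBABBBABABABBBAB  (len 128)
[7] ABABBBABABABBBABBBABBBABABABBBABABABBBABABABBBABBBABBBABAB…ABABABBBABBBABBBABABABBBABABABBBABABABBBABBBABBBABABABBBAB  (len 256)
[8] BBABBBABABABBBABBBABBBABABABBBABABABBBABABABBBABBBABBBABAB…ABABABBBABBBABBBABABABBBABABABBBABABABBBABBBABBBABABABBBAB  (len 512)
[9] ABABBBABABABBBABBBABBBABABABBBABABABBBABABABBBABBBABBBABAB…ABABABBBABBBABBBABABABBBABABABBBABABABBBABBBABBBABABABBBAB  (len 1024)
[10] BBABBBABABABBBABBBABBBABABABBBABABABBBABABABBBABBBABBBABAB…ABABABBBABBBABBBABABABBBABABABBBABABABBBABBBABBBABABABBBAB  (len 2048)

1365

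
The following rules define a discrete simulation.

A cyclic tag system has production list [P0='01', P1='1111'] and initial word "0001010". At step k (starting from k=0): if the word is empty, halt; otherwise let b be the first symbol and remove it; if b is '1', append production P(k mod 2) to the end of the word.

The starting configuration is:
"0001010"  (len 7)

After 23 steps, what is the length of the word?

36

0) "0001010"  (len 7)
1) "001010"  (len 6)
2) "01010"  (len 5)
3) "1010"  (len 4)
4) "0101111"  (len 7)
5) "101111"  (len 6)
6) "011111111"  (len 9)
7) "11111111"  (len 8)
8) "11111111111"  (len 11)
9) "111111111101"  (len 12)
10) "111111111011111"  (len 15)
11) "1111111101111101"  (len 16)
12) "1111111011111011111"  (len 19)
13) "11111101111101111101"  (len 20)
14) "11111011111011111011111"  (len 23)
15) "111101111101111101111101"  (len 24)
16) "111011111011111011111011111"  (len 27)
17) "1101111101111101111101111101"  (len 28)
18) "1011111011111011111011111011111"  (len 31)
19) "01111101111101111101111101111101"  (len 32)
20) "1111101111101111101111101111101"  (len 31)
21) "11110111110111110111110111110101"  (len 32)
22) "11101111101111101111101111101011111"  (len 35)
23) "110111110111110111110111110101111101"  (len 36)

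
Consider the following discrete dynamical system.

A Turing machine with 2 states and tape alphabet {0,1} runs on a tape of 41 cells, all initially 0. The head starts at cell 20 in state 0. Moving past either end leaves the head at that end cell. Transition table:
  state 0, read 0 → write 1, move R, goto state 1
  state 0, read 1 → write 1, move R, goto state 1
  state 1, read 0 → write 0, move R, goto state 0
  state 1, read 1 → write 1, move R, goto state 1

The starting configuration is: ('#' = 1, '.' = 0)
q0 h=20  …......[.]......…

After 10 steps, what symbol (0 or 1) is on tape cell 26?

1

gen 0: q0 h=20  …......[.]......…
gen 1: q1 h=21  ….....#[.]......…
gen 2: q0 h=22  …....#.[.]......…
gen 3: q1 h=23  …...#.#[.]......…
gen 4: q0 h=24  …..#.#.[.]......…
gen 5: q1 h=25  ….#.#.#[.]......…
gen 6: q0 h=26  …#.#.#.[.]......…
gen 7: q1 h=27  ….#.#.#[.]......…
gen 8: q0 h=28  …#.#.#.[.]......…
gen 9: q1 h=29  ….#.#.#[.]......…
gen 10: q0 h=30  …#.#.#.[.]......…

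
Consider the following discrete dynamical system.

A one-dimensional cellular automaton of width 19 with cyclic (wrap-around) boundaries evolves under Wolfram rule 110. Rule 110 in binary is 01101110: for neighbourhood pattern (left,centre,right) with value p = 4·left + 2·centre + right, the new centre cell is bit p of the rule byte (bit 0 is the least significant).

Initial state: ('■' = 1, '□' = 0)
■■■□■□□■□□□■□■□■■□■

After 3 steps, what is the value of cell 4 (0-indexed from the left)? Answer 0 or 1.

1

[0] ■■■□■□□■□□□■□■□■■□■
[1] □□■■■□■■□□■■■■■■■■■
[2] □■■□■■■■□■■□□□□□□□■
[3] ■■■■■□□■■■■□□□□□□■■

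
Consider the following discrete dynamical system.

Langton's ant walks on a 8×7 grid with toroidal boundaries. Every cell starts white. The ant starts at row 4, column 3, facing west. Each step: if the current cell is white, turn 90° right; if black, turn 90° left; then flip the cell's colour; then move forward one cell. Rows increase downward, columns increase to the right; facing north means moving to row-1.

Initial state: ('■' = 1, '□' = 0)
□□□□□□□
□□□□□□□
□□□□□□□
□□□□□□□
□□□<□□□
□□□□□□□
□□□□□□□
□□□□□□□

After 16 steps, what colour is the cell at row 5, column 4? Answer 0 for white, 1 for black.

gen 0: □□□□□□□
□□□□□□□
□□□□□□□
□□□□□□□
□□□<□□□
□□□□□□□
□□□□□□□
□□□□□□□
gen 1: □□□□□□□
□□□□□□□
□□□□□□□
□□□^□□□
□□□■□□□
□□□□□□□
□□□□□□□
□□□□□□□
gen 2: □□□□□□□
□□□□□□□
□□□□□□□
□□□■>□□
□□□■□□□
□□□□□□□
□□□□□□□
□□□□□□□
gen 3: □□□□□□□
□□□□□□□
□□□□□□□
□□□■■□□
□□□■v□□
□□□□□□□
□□□□□□□
□□□□□□□
gen 4: □□□□□□□
□□□□□□□
□□□□□□□
□□□■■□□
□□□<■□□
□□□□□□□
□□□□□□□
□□□□□□□
gen 5: □□□□□□□
□□□□□□□
□□□□□□□
□□□■■□□
□□□□■□□
□□□v□□□
□□□□□□□
□□□□□□□
gen 6: □□□□□□□
□□□□□□□
□□□□□□□
□□□■■□□
□□□□■□□
□□<■□□□
□□□□□□□
□□□□□□□
gen 7: □□□□□□□
□□□□□□□
□□□□□□□
□□□■■□□
□□^□■□□
□□■■□□□
□□□□□□□
□□□□□□□
gen 8: □□□□□□□
□□□□□□□
□□□□□□□
□□□■■□□
□□■>■□□
□□■■□□□
□□□□□□□
□□□□□□□
gen 9: □□□□□□□
□□□□□□□
□□□□□□□
□□□■■□□
□□■■■□□
□□■v□□□
□□□□□□□
□□□□□□□
gen 10: □□□□□□□
□□□□□□□
□□□□□□□
□□□■■□□
□□■■■□□
□□■□>□□
□□□□□□□
□□□□□□□
gen 11: □□□□□□□
□□□□□□□
□□□□□□□
□□□■■□□
□□■■■□□
□□■□■□□
□□□□v□□
□□□□□□□
gen 12: □□□□□□□
□□□□□□□
□□□□□□□
□□□■■□□
□□■■■□□
□□■□■□□
□□□<■□□
□□□□□□□
gen 13: □□□□□□□
□□□□□□□
□□□□□□□
□□□■■□□
□□■■■□□
□□■^■□□
□□□■■□□
□□□□□□□
gen 14: □□□□□□□
□□□□□□□
□□□□□□□
□□□■■□□
□□■■■□□
□□■■>□□
□□□■■□□
□□□□□□□
gen 15: □□□□□□□
□□□□□□□
□□□□□□□
□□□■■□□
□□■■^□□
□□■■□□□
□□□■■□□
□□□□□□□
gen 16: □□□□□□□
□□□□□□□
□□□□□□□
□□□■■□□
□□■<□□□
□□■■□□□
□□□■■□□
□□□□□□□

0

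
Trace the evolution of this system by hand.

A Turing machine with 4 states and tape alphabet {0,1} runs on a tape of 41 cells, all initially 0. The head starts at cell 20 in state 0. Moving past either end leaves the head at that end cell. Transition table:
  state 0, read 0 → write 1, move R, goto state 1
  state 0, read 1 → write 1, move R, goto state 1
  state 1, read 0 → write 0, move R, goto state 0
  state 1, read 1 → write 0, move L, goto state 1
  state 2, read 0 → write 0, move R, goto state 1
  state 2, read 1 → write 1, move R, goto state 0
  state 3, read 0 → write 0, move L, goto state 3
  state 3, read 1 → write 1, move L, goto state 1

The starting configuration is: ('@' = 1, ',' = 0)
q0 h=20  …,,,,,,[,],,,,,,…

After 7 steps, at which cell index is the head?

27

[0] q0 h=20  …,,,,,,[,],,,,,,…
[1] q1 h=21  …,,,,,@[,],,,,,,…
[2] q0 h=22  …,,,,@,[,],,,,,,…
[3] q1 h=23  …,,,@,@[,],,,,,,…
[4] q0 h=24  …,,@,@,[,],,,,,,…
[5] q1 h=25  …,@,@,@[,],,,,,,…
[6] q0 h=26  …@,@,@,[,],,,,,,…
[7] q1 h=27  …,@,@,@[,],,,,,,…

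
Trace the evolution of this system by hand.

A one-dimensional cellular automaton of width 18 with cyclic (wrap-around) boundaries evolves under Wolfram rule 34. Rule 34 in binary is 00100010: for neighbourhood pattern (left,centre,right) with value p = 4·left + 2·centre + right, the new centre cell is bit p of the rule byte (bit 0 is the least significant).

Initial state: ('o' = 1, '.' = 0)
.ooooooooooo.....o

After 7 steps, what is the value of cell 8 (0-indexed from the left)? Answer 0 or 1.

t=0: .ooooooooooo.....o
t=1: o...............o.
t=2: ...............o.o
t=3: ..............o.o.
t=4: .............o.o..
t=5: ............o.o...
t=6: ...........o.o....
t=7: ..........o.o.....

0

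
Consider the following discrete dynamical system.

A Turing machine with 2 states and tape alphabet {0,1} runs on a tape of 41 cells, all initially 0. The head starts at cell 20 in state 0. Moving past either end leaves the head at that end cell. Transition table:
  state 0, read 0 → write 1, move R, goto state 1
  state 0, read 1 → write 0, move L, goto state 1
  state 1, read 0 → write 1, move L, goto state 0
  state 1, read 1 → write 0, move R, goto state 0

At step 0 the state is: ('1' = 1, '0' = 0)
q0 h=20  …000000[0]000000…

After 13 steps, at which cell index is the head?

t=0: q0 h=20  …000000[0]000000…
t=1: q1 h=21  …000001[0]000000…
t=2: q0 h=20  …000000[1]100000…
t=3: q1 h=19  …000000[0]010000…
t=4: q0 h=18  …000000[0]101000…
t=5: q1 h=19  …000001[1]010000…
t=6: q0 h=20  …000010[0]100000…
t=7: q1 h=21  …000101[1]000000…
t=8: q0 h=22  …001010[0]000000…
t=9: q1 h=23  …010101[0]000000…
t=10: q0 h=22  …001010[1]100000…
t=11: q1 h=21  …000101[0]010000…
t=12: q0 h=20  …000010[1]101000…
t=13: q1 h=19  …000001[0]010100…

19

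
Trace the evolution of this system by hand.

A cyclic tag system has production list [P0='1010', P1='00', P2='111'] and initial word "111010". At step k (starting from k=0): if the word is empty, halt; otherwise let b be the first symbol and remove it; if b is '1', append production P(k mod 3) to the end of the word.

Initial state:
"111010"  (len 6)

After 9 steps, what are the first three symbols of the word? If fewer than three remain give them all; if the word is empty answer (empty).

[0] "111010"  (len 6)
[1] "110101010"  (len 9)
[2] "1010101000"  (len 10)
[3] "010101000111"  (len 12)
[4] "10101000111"  (len 11)
[5] "010100011100"  (len 12)
[6] "10100011100"  (len 11)
[7] "01000111001010"  (len 14)
[8] "1000111001010"  (len 13)
[9] "000111001010111"  (len 15)

000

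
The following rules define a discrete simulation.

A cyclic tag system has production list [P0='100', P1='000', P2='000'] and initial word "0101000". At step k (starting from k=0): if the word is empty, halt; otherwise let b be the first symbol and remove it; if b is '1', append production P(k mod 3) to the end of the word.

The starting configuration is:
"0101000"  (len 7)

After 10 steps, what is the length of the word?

0) "0101000"  (len 7)
1) "101000"  (len 6)
2) "01000000"  (len 8)
3) "1000000"  (len 7)
4) "000000100"  (len 9)
5) "00000100"  (len 8)
6) "0000100"  (len 7)
7) "000100"  (len 6)
8) "00100"  (len 5)
9) "0100"  (len 4)
10) "100"  (len 3)

3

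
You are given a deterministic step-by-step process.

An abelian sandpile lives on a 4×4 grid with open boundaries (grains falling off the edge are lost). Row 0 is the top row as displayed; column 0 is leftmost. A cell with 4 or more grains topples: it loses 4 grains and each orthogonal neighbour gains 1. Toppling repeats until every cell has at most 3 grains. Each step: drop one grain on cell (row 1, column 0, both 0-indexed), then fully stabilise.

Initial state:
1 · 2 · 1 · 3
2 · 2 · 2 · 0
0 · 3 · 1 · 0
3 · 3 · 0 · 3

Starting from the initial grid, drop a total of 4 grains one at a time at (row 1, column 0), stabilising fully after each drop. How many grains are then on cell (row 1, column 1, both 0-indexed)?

t=0: 1 · 2 · 1 · 3
2 · 2 · 2 · 0
0 · 3 · 1 · 0
3 · 3 · 0 · 3
t=1: 1 · 2 · 1 · 3
3 · 2 · 2 · 0
0 · 3 · 1 · 0
3 · 3 · 0 · 3
t=2: 2 · 2 · 1 · 3
0 · 3 · 2 · 0
1 · 3 · 1 · 0
3 · 3 · 0 · 3
t=3: 2 · 2 · 1 · 3
1 · 3 · 2 · 0
1 · 3 · 1 · 0
3 · 3 · 0 · 3
t=4: 2 · 2 · 1 · 3
2 · 3 · 2 · 0
1 · 3 · 1 · 0
3 · 3 · 0 · 3

3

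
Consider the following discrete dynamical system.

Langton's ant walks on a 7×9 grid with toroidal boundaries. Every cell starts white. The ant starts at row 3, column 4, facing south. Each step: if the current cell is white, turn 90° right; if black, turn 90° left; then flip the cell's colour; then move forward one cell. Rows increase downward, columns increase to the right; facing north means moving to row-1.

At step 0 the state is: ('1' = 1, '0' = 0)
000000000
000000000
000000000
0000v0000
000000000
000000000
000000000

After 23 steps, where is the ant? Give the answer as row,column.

t=0: 000000000
000000000
000000000
0000v0000
000000000
000000000
000000000
t=1: 000000000
000000000
000000000
000<10000
000000000
000000000
000000000
t=2: 000000000
000000000
000^00000
000110000
000000000
000000000
000000000
t=3: 000000000
000000000
0001>0000
000110000
000000000
000000000
000000000
t=4: 000000000
000000000
000110000
0001v0000
000000000
000000000
000000000
t=5: 000000000
000000000
000110000
00010>000
000000000
000000000
000000000
t=6: 000000000
000000000
000110000
000101000
00000v000
000000000
000000000
t=7: 000000000
000000000
000110000
000101000
0000<1000
000000000
000000000
t=8: 000000000
000000000
000110000
0001^1000
000011000
000000000
000000000
t=9: 000000000
000000000
000110000
00011>000
000011000
000000000
000000000
t=10: 000000000
000000000
00011^000
000110000
000011000
000000000
000000000
t=11: 000000000
000000000
000111>00
000110000
000011000
000000000
000000000
t=12: 000000000
000000000
000111100
000110v00
000011000
000000000
000000000
t=13: 000000000
000000000
000111100
00011<100
000011000
000000000
000000000
t=14: 000000000
000000000
00011^100
000111100
000011000
000000000
000000000
t=15: 000000000
000000000
0001<0100
000111100
000011000
000000000
000000000
t=16: 000000000
000000000
000100100
0001v1100
000011000
000000000
000000000
t=17: 000000000
000000000
000100100
00010>100
000011000
000000000
000000000
t=18: 000000000
000000000
00010^100
000100100
000011000
000000000
000000000
t=19: 000000000
000000000
000101>00
000100100
000011000
000000000
000000000
t=20: 000000000
000000^00
000101000
000100100
000011000
000000000
000000000
t=21: 000000000
0000001>0
000101000
000100100
000011000
000000000
000000000
t=22: 000000000
000000110
0001010v0
000100100
000011000
000000000
000000000
t=23: 000000000
000000110
000101<10
000100100
000011000
000000000
000000000

2,6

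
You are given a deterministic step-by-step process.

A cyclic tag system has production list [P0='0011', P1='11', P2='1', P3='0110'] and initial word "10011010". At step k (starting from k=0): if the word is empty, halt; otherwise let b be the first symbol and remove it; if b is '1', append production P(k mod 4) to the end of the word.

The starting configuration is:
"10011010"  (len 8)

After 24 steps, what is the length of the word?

20

0) "10011010"  (len 8)
1) "00110100011"  (len 11)
2) "0110100011"  (len 10)
3) "110100011"  (len 9)
4) "101000110110"  (len 12)
5) "010001101100011"  (len 15)
6) "10001101100011"  (len 14)
7) "00011011000111"  (len 14)
8) "0011011000111"  (len 13)
9) "011011000111"  (len 12)
10) "11011000111"  (len 11)
11) "10110001111"  (len 11)
12) "01100011110110"  (len 14)
13) "1100011110110"  (len 13)
14) "10001111011011"  (len 14)
15) "00011110110111"  (len 14)
16) "0011110110111"  (len 13)
17) "011110110111"  (len 12)
18) "11110110111"  (len 11)
19) "11101101111"  (len 11)
20) "11011011110110"  (len 14)
21) "10110111101100011"  (len 17)
22) "011011110110001111"  (len 18)
23) "11011110110001111"  (len 17)
24) "10111101100011110110"  (len 20)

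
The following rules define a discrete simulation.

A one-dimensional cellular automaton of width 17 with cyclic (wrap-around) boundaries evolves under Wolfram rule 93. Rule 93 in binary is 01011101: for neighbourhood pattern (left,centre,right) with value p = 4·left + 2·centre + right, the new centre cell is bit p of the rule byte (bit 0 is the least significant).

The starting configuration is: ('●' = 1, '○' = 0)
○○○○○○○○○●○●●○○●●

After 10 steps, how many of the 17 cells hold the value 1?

9

0) ○○○○○○○○○●○●●○○●●
1) ●●●●●●●●○●○●●●○●●
2) ○○○○○○○●○●○●○●○●○
3) ●●●●●●○●○●○●○●○●●
4) ○○○○○●○●○●○●○●○●○
5) ●●●●○●○●○●○●○●○●●
6) ○○○●○●○●○●○●○●○●○
7) ●●○●○●○●○●○●○●○●●
8) ○●○●○●○●○●○●○●○●○
9) ○●○●○●○●○●○●○●○●●
10) ○●○●○●○●○●○●○●○●●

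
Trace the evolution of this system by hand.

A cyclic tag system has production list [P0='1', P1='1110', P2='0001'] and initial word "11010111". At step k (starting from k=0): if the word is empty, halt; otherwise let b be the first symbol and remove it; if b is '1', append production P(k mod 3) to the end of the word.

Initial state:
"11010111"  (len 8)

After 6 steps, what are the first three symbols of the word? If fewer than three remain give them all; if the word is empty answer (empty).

k=0  "11010111"  (len 8)
k=1  "10101111"  (len 8)
k=2  "01011111110"  (len 11)
k=3  "1011111110"  (len 10)
k=4  "0111111101"  (len 10)
k=5  "111111101"  (len 9)
k=6  "111111010001"  (len 12)

111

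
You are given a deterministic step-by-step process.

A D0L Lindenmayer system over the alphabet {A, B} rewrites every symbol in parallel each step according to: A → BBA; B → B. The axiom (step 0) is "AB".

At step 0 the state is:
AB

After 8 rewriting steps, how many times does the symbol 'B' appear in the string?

[0] AB
[1] BBAB
[2] BBBBAB
[3] BBBBBBAB
[4] BBBBBBBBAB
[5] BBBBBBBBBBAB
[6] BBBBBBBBBBBBAB
[7] BBBBBBBBBBBBBBAB
[8] BBBBBBBBBBBBBBBBAB

17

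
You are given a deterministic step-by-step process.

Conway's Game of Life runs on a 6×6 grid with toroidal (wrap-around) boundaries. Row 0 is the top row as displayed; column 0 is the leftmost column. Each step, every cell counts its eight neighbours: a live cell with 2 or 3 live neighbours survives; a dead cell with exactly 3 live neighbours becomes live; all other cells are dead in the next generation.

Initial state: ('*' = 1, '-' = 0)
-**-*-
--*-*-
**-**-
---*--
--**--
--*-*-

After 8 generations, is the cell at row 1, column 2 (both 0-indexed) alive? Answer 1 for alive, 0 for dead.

[0] -**-*-
--*-*-
**-**-
---*--
--**--
--*-*-
[1] -**-**
*---*-
-*--**
-*----
--*-*-
----*-
[2] **--*-
--*---
-*--**
******
---*--
-**-*-
[3] *----*
--***-
------
-*----
------
***-**
[4] ------
---***
--**--
------
--*--*
-*--*-
[5] ---*-*
--***-
--**--
--**--
------
------
[6] --**--
------
-*----
--**--
------
------
[7] ------
--*---
--*---
--*---
------
------
[8] ------
------
-***--
------
------
------

0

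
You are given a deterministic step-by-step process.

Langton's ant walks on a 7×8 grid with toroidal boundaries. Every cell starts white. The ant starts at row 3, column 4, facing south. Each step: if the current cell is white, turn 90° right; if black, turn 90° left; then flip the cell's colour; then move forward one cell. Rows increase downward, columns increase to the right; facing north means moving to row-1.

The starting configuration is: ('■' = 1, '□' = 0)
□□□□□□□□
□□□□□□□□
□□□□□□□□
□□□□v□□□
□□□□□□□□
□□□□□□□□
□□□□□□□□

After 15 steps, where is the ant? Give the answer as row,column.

0) □□□□□□□□
□□□□□□□□
□□□□□□□□
□□□□v□□□
□□□□□□□□
□□□□□□□□
□□□□□□□□
1) □□□□□□□□
□□□□□□□□
□□□□□□□□
□□□<■□□□
□□□□□□□□
□□□□□□□□
□□□□□□□□
2) □□□□□□□□
□□□□□□□□
□□□^□□□□
□□□■■□□□
□□□□□□□□
□□□□□□□□
□□□□□□□□
3) □□□□□□□□
□□□□□□□□
□□□■>□□□
□□□■■□□□
□□□□□□□□
□□□□□□□□
□□□□□□□□
4) □□□□□□□□
□□□□□□□□
□□□■■□□□
□□□■v□□□
□□□□□□□□
□□□□□□□□
□□□□□□□□
5) □□□□□□□□
□□□□□□□□
□□□■■□□□
□□□■□>□□
□□□□□□□□
□□□□□□□□
□□□□□□□□
6) □□□□□□□□
□□□□□□□□
□□□■■□□□
□□□■□■□□
□□□□□v□□
□□□□□□□□
□□□□□□□□
7) □□□□□□□□
□□□□□□□□
□□□■■□□□
□□□■□■□□
□□□□<■□□
□□□□□□□□
□□□□□□□□
8) □□□□□□□□
□□□□□□□□
□□□■■□□□
□□□■^■□□
□□□□■■□□
□□□□□□□□
□□□□□□□□
9) □□□□□□□□
□□□□□□□□
□□□■■□□□
□□□■■>□□
□□□□■■□□
□□□□□□□□
□□□□□□□□
10) □□□□□□□□
□□□□□□□□
□□□■■^□□
□□□■■□□□
□□□□■■□□
□□□□□□□□
□□□□□□□□
11) □□□□□□□□
□□□□□□□□
□□□■■■>□
□□□■■□□□
□□□□■■□□
□□□□□□□□
□□□□□□□□
12) □□□□□□□□
□□□□□□□□
□□□■■■■□
□□□■■□v□
□□□□■■□□
□□□□□□□□
□□□□□□□□
13) □□□□□□□□
□□□□□□□□
□□□■■■■□
□□□■■<■□
□□□□■■□□
□□□□□□□□
□□□□□□□□
14) □□□□□□□□
□□□□□□□□
□□□■■^■□
□□□■■■■□
□□□□■■□□
□□□□□□□□
□□□□□□□□
15) □□□□□□□□
□□□□□□□□
□□□■<□■□
□□□■■■■□
□□□□■■□□
□□□□□□□□
□□□□□□□□

2,4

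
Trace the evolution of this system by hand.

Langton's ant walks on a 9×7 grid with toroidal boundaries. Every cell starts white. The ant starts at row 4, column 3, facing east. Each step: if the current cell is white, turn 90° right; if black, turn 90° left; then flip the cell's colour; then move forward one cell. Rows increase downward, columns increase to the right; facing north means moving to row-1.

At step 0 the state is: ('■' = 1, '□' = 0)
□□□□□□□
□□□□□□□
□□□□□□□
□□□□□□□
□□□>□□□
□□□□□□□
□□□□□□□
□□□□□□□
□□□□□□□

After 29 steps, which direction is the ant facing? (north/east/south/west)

south

gen 0: □□□□□□□
□□□□□□□
□□□□□□□
□□□□□□□
□□□>□□□
□□□□□□□
□□□□□□□
□□□□□□□
□□□□□□□
gen 1: □□□□□□□
□□□□□□□
□□□□□□□
□□□□□□□
□□□■□□□
□□□v□□□
□□□□□□□
□□□□□□□
□□□□□□□
gen 2: □□□□□□□
□□□□□□□
□□□□□□□
□□□□□□□
□□□■□□□
□□<■□□□
□□□□□□□
□□□□□□□
□□□□□□□
gen 3: □□□□□□□
□□□□□□□
□□□□□□□
□□□□□□□
□□^■□□□
□□■■□□□
□□□□□□□
□□□□□□□
□□□□□□□
gen 4: □□□□□□□
□□□□□□□
□□□□□□□
□□□□□□□
□□■>□□□
□□■■□□□
□□□□□□□
□□□□□□□
□□□□□□□
gen 5: □□□□□□□
□□□□□□□
□□□□□□□
□□□^□□□
□□■□□□□
□□■■□□□
□□□□□□□
□□□□□□□
□□□□□□□
gen 6: □□□□□□□
□□□□□□□
□□□□□□□
□□□■>□□
□□■□□□□
□□■■□□□
□□□□□□□
□□□□□□□
□□□□□□□
gen 7: □□□□□□□
□□□□□□□
□□□□□□□
□□□■■□□
□□■□v□□
□□■■□□□
□□□□□□□
□□□□□□□
□□□□□□□
gen 8: □□□□□□□
□□□□□□□
□□□□□□□
□□□■■□□
□□■<■□□
□□■■□□□
□□□□□□□
□□□□□□□
□□□□□□□
gen 9: □□□□□□□
□□□□□□□
□□□□□□□
□□□^■□□
□□■■■□□
□□■■□□□
□□□□□□□
□□□□□□□
□□□□□□□
gen 10: □□□□□□□
□□□□□□□
□□□□□□□
□□<□■□□
□□■■■□□
□□■■□□□
□□□□□□□
□□□□□□□
□□□□□□□
gen 11: □□□□□□□
□□□□□□□
□□^□□□□
□□■□■□□
□□■■■□□
□□■■□□□
□□□□□□□
□□□□□□□
□□□□□□□
gen 12: □□□□□□□
□□□□□□□
□□■>□□□
□□■□■□□
□□■■■□□
□□■■□□□
□□□□□□□
□□□□□□□
□□□□□□□
gen 13: □□□□□□□
□□□□□□□
□□■■□□□
□□■v■□□
□□■■■□□
□□■■□□□
□□□□□□□
□□□□□□□
□□□□□□□
gen 14: □□□□□□□
□□□□□□□
□□■■□□□
□□<■■□□
□□■■■□□
□□■■□□□
□□□□□□□
□□□□□□□
□□□□□□□
gen 15: □□□□□□□
□□□□□□□
□□■■□□□
□□□■■□□
□□v■■□□
□□■■□□□
□□□□□□□
□□□□□□□
□□□□□□□
gen 16: □□□□□□□
□□□□□□□
□□■■□□□
□□□■■□□
□□□>■□□
□□■■□□□
□□□□□□□
□□□□□□□
□□□□□□□
gen 17: □□□□□□□
□□□□□□□
□□■■□□□
□□□^■□□
□□□□■□□
□□■■□□□
□□□□□□□
□□□□□□□
□□□□□□□
gen 18: □□□□□□□
□□□□□□□
□□■■□□□
□□<□■□□
□□□□■□□
□□■■□□□
□□□□□□□
□□□□□□□
□□□□□□□
gen 19: □□□□□□□
□□□□□□□
□□^■□□□
□□■□■□□
□□□□■□□
□□■■□□□
□□□□□□□
□□□□□□□
□□□□□□□
gen 20: □□□□□□□
□□□□□□□
□<□■□□□
□□■□■□□
□□□□■□□
□□■■□□□
□□□□□□□
□□□□□□□
□□□□□□□
gen 21: □□□□□□□
□^□□□□□
□■□■□□□
□□■□■□□
□□□□■□□
□□■■□□□
□□□□□□□
□□□□□□□
□□□□□□□
gen 22: □□□□□□□
□■>□□□□
□■□■□□□
□□■□■□□
□□□□■□□
□□■■□□□
□□□□□□□
□□□□□□□
□□□□□□□
gen 23: □□□□□□□
□■■□□□□
□■v■□□□
□□■□■□□
□□□□■□□
□□■■□□□
□□□□□□□
□□□□□□□
□□□□□□□
gen 24: □□□□□□□
□■■□□□□
□<■■□□□
□□■□■□□
□□□□■□□
□□■■□□□
□□□□□□□
□□□□□□□
□□□□□□□
gen 25: □□□□□□□
□■■□□□□
□□■■□□□
□v■□■□□
□□□□■□□
□□■■□□□
□□□□□□□
□□□□□□□
□□□□□□□
gen 26: □□□□□□□
□■■□□□□
□□■■□□□
<■■□■□□
□□□□■□□
□□■■□□□
□□□□□□□
□□□□□□□
□□□□□□□
gen 27: □□□□□□□
□■■□□□□
^□■■□□□
■■■□■□□
□□□□■□□
□□■■□□□
□□□□□□□
□□□□□□□
□□□□□□□
gen 28: □□□□□□□
□■■□□□□
■>■■□□□
■■■□■□□
□□□□■□□
□□■■□□□
□□□□□□□
□□□□□□□
□□□□□□□
gen 29: □□□□□□□
□■■□□□□
■■■■□□□
■v■□■□□
□□□□■□□
□□■■□□□
□□□□□□□
□□□□□□□
□□□□□□□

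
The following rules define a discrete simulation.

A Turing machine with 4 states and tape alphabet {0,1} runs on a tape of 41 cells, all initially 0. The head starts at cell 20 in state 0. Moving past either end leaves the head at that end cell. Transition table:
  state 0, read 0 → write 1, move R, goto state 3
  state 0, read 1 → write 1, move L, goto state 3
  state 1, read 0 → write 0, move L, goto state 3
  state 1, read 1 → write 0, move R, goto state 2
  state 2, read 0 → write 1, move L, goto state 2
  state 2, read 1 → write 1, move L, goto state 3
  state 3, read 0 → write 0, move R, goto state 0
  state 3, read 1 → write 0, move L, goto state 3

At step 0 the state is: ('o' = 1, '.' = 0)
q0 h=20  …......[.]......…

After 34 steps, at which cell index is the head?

k=0  q0 h=20  …......[.]......…
k=1  q3 h=21  ….....o[.]......…
k=2  q0 h=22  …....o.[.]......…
k=3  q3 h=23  …...o.o[.]......…
k=4  q0 h=24  …..o.o.[.]......…
k=5  q3 h=25  ….o.o.o[.]......…
k=6  q0 h=26  …o.o.o.[.]......…
k=7  q3 h=27  ….o.o.o[.]......…
k=8  q0 h=28  …o.o.o.[.]......…
k=9  q3 h=29  ….o.o.o[.]......…
k=10  q0 h=30  …o.o.o.[.]......…
k=11  q3 h=31  ….o.o.o[.]......…
k=12  q0 h=32  …o.o.o.[.]......…
k=13  q3 h=33  ….o.o.o[.]......…
k=14  q0 h=34  …o.o.o.[.]......|
k=15  q3 h=35  ….o.o.o[.].....|
k=16  q0 h=36  …o.o.o.[.]....|
k=17  q3 h=37  ….o.o.o[.]...|
k=18  q0 h=38  …o.o.o.[.]..|
k=19  q3 h=39  ….o.o.o[.].|
k=20  q0 h=40  …o.o.o.[.]|
k=21  q3 h=40  …o.o.o.[o]|
k=22  q3 h=39  ….o.o.o[.].|
k=23  q0 h=40  …o.o.o.[.]|
k=24  q3 h=40  …o.o.o.[o]|
k=25  q3 h=39  ….o.o.o[.].|
k=26  q0 h=40  …o.o.o.[.]|
k=27  q3 h=40  …o.o.o.[o]|
k=28  q3 h=39  ….o.o.o[.].|
k=29  q0 h=40  …o.o.o.[.]|
k=30  q3 h=40  …o.o.o.[o]|
k=31  q3 h=39  ….o.o.o[.].|
k=32  q0 h=40  …o.o.o.[.]|
k=33  q3 h=40  …o.o.o.[o]|
k=34  q3 h=39  ….o.o.o[.].|

39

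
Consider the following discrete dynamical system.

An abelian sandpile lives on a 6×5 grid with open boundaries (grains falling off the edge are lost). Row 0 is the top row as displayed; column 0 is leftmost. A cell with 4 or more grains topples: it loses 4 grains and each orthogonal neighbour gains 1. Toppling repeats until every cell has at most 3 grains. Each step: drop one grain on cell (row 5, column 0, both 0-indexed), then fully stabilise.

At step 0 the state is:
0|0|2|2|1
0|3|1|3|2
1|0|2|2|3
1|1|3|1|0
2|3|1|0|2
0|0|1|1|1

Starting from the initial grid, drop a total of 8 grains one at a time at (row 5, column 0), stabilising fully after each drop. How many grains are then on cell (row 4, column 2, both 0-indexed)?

step 0: 0|0|2|2|1
0|3|1|3|2
1|0|2|2|3
1|1|3|1|0
2|3|1|0|2
0|0|1|1|1
step 1: 0|0|2|2|1
0|3|1|3|2
1|0|2|2|3
1|1|3|1|0
2|3|1|0|2
1|0|1|1|1
step 2: 0|0|2|2|1
0|3|1|3|2
1|0|2|2|3
1|1|3|1|0
2|3|1|0|2
2|0|1|1|1
step 3: 0|0|2|2|1
0|3|1|3|2
1|0|2|2|3
1|1|3|1|0
2|3|1|0|2
3|0|1|1|1
step 4: 0|0|2|2|1
0|3|1|3|2
1|0|2|2|3
1|1|3|1|0
3|3|1|0|2
0|1|1|1|1
step 5: 0|0|2|2|1
0|3|1|3|2
1|0|2|2|3
1|1|3|1|0
3|3|1|0|2
1|1|1|1|1
step 6: 0|0|2|2|1
0|3|1|3|2
1|0|2|2|3
1|1|3|1|0
3|3|1|0|2
2|1|1|1|1
step 7: 0|0|2|2|1
0|3|1|3|2
1|0|2|2|3
1|1|3|1|0
3|3|1|0|2
3|1|1|1|1
step 8: 0|0|2|2|1
0|3|1|3|2
1|0|2|2|3
2|2|3|1|0
1|0|2|0|2
1|3|1|1|1

2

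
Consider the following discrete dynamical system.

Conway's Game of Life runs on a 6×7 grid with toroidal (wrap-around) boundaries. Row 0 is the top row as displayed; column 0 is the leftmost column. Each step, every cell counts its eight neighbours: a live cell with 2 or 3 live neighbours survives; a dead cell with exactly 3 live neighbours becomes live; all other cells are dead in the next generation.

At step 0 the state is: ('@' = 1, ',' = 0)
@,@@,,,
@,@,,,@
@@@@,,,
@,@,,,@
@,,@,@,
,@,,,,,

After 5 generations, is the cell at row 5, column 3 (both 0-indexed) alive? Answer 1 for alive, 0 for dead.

[0] @,@@,,,
@,@,,,@
@@@@,,,
@,@,,,@
@,,@,@,
,@,,,,,
[1] @,@@,,@
,,,,,,@
,,,@,,,
,,,,@,,
@,@,,,,
@@,@@,@
[2] ,,@@@,,
@,@@,,@
,,,,,,,
,,,@,,,
@,@,@@@
,,,,@@,
[3] ,@@,,,@
,@@,@,,
,,@@,,,
,,,@@@@
,,,,,,@
,@@,,,,
[4] ,,,,,,,
@,,,,,,
,@,,,,,
,,@@@@@
@,@@@,@
,@@,,,,
[5] ,@,,,,,
,,,,,,,
@@@@@@@
,,,,,,@
@,,,,,@
@@@,,,,

0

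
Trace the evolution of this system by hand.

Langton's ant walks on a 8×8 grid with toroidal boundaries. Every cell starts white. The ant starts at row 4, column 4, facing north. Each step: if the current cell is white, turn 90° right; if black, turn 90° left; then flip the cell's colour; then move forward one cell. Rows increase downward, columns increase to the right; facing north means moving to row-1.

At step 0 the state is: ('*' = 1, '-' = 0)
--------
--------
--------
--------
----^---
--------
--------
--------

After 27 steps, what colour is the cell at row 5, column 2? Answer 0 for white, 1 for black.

1

t=0: --------
--------
--------
--------
----^---
--------
--------
--------
t=1: --------
--------
--------
--------
----*>--
--------
--------
--------
t=2: --------
--------
--------
--------
----**--
-----v--
--------
--------
t=3: --------
--------
--------
--------
----**--
----<*--
--------
--------
t=4: --------
--------
--------
--------
----^*--
----**--
--------
--------
t=5: --------
--------
--------
--------
---<-*--
----**--
--------
--------
t=6: --------
--------
--------
---^----
---*-*--
----**--
--------
--------
t=7: --------
--------
--------
---*>---
---*-*--
----**--
--------
--------
t=8: --------
--------
--------
---**---
---*v*--
----**--
--------
--------
t=9: --------
--------
--------
---**---
---<**--
----**--
--------
--------
t=10: --------
--------
--------
---**---
----**--
---v**--
--------
--------
t=11: --------
--------
--------
---**---
----**--
--<***--
--------
--------
t=12: --------
--------
--------
---**---
--^-**--
--****--
--------
--------
t=13: --------
--------
--------
---**---
--*>**--
--****--
--------
--------
t=14: --------
--------
--------
---**---
--****--
--*v**--
--------
--------
t=15: --------
--------
--------
---**---
--****--
--*->*--
--------
--------
t=16: --------
--------
--------
---**---
--**^*--
--*--*--
--------
--------
t=17: --------
--------
--------
---**---
--*<-*--
--*--*--
--------
--------
t=18: --------
--------
--------
---**---
--*--*--
--*v-*--
--------
--------
t=19: --------
--------
--------
---**---
--*--*--
--<*-*--
--------
--------
t=20: --------
--------
--------
---**---
--*--*--
---*-*--
--v-----
--------
t=21: --------
--------
--------
---**---
--*--*--
---*-*--
-<*-----
--------
t=22: --------
--------
--------
---**---
--*--*--
-^-*-*--
-**-----
--------
t=23: --------
--------
--------
---**---
--*--*--
-*>*-*--
-**-----
--------
t=24: --------
--------
--------
---**---
--*--*--
-***-*--
-*v-----
--------
t=25: --------
--------
--------
---**---
--*--*--
-***-*--
-*->----
--------
t=26: --------
--------
--------
---**---
--*--*--
-***-*--
-*-*----
---v----
t=27: --------
--------
--------
---**---
--*--*--
-***-*--
-*-*----
--<*----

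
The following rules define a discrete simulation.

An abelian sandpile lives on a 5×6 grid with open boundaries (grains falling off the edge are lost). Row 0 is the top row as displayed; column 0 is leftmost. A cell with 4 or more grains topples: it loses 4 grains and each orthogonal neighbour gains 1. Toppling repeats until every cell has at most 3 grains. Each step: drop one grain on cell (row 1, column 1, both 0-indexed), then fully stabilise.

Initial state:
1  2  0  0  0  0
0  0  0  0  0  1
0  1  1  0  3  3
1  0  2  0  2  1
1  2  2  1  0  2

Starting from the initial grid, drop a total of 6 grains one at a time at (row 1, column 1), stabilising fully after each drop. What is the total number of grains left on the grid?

t=0: 1  2  0  0  0  0
0  0  0  0  0  1
0  1  1  0  3  3
1  0  2  0  2  1
1  2  2  1  0  2
t=1: 1  2  0  0  0  0
0  1  0  0  0  1
0  1  1  0  3  3
1  0  2  0  2  1
1  2  2  1  0  2
t=2: 1  2  0  0  0  0
0  2  0  0  0  1
0  1  1  0  3  3
1  0  2  0  2  1
1  2  2  1  0  2
t=3: 1  2  0  0  0  0
0  3  0  0  0  1
0  1  1  0  3  3
1  0  2  0  2  1
1  2  2  1  0  2
t=4: 1  3  0  0  0  0
1  0  1  0  0  1
0  2  1  0  3  3
1  0  2  0  2  1
1  2  2  1  0  2
t=5: 1  3  0  0  0  0
1  1  1  0  0  1
0  2  1  0  3  3
1  0  2  0  2  1
1  2  2  1  0  2
t=6: 1  3  0  0  0  0
1  2  1  0  0  1
0  2  1  0  3  3
1  0  2  0  2  1
1  2  2  1  0  2

32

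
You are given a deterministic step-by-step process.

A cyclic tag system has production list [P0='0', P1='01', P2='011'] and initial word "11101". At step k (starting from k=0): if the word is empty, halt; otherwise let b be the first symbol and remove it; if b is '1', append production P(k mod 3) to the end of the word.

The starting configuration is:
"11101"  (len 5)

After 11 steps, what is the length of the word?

0) "11101"  (len 5)
1) "11010"  (len 5)
2) "101001"  (len 6)
3) "01001011"  (len 8)
4) "1001011"  (len 7)
5) "00101101"  (len 8)
6) "0101101"  (len 7)
7) "101101"  (len 6)
8) "0110101"  (len 7)
9) "110101"  (len 6)
10) "101010"  (len 6)
11) "0101001"  (len 7)

7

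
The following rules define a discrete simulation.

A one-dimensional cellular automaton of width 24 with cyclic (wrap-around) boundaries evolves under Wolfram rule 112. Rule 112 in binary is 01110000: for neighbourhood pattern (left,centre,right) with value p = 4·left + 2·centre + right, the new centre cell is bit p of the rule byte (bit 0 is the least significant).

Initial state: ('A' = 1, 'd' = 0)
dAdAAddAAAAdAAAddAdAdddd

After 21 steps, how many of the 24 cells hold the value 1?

k=0  dAdAAddAAAAdAAAddAdAdddd
k=1  ddAdAAddddAAddAAddAdAddd
k=2  dddAdAAddddAAddAAddAdAdd
k=3  ddddAdAAddddAAddAAddAdAd
k=4  dddddAdAAddddAAddAAddAdA
k=5  AdddddAdAAddddAAddAAddAd
k=6  dAdddddAdAAddddAAddAAddA
k=7  AdAdddddAdAAddddAAddAAdd
k=8  dAdAdddddAdAAddddAAddAAd
k=9  ddAdAdddddAdAAddddAAddAA
k=10  AddAdAdddddAdAAddddAAddA
k=11  AAddAdAdddddAdAAddddAAdd
k=12  dAAddAdAdddddAdAAddddAAd
k=13  ddAAddAdAdddddAdAAddddAA
k=14  AddAAddAdAdddddAdAAddddA
k=15  AAddAAddAdAdddddAdAAdddd
k=16  dAAddAAddAdAdddddAdAAddd
k=17  ddAAddAAddAdAdddddAdAAdd
k=18  dddAAddAAddAdAdddddAdAAd
k=19  ddddAAddAAddAdAdddddAdAA
k=20  AddddAAddAAddAdAdddddAdA
k=21  AAddddAAddAAddAdAdddddAd

9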